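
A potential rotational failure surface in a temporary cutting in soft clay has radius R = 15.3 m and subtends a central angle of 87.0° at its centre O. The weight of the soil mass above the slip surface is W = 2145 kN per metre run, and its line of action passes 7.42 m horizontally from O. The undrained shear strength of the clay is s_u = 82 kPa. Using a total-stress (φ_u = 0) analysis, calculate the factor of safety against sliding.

Taking moments about the centre O, the resisting moment is provided by the undrained shear strength acting along the arc:
Arc length L_a = R·θ = 15.3·(87.0°·π/180) = 15.3·1.5184 = 23.23 m
M_R = s_u·L_a·R = 82·23.23·15.3 = 29147.0 kN·m/m
M_D = W·d = 2145·7.42 = 15915.9 kN·m/m
FS = M_R / M_D = 29147.0 / 15915.9 = 1.831

FS = 1.83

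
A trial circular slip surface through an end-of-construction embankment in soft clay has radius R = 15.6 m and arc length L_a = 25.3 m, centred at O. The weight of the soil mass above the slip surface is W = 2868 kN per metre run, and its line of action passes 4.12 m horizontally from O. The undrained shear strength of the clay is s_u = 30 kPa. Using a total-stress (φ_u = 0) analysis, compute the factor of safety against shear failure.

Taking moments about the centre O, the resisting moment is provided by the undrained shear strength acting along the arc:
M_R = s_u·L_a·R = 30·25.30·15.6 = 11840.4 kN·m/m
M_D = W·d = 2868·4.12 = 11816.2 kN·m/m
FS = M_R / M_D = 11840.4 / 11816.2 = 1.002

FS = 1.00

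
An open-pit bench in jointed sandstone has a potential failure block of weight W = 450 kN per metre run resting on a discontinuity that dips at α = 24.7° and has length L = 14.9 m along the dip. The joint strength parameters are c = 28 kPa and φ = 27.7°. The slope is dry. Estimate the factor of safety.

Resolving the block weight along and normal to the plane and applying the Mohr–Coulomb strength on the joint:
N' = W cosα = 450·cos24.7° = 408.8 kN/m
Driving force T = W sinα = 450·sin24.7° = 188.0 kN/m
Resisting force R = c·L + N'·tanφ = 28·14.9 + 408.8·tan27.7° = 417.2 + 214.6 = 631.8 kN/m
FS = R / T = 631.8 / 188.0 = 3.360

FS = 3.36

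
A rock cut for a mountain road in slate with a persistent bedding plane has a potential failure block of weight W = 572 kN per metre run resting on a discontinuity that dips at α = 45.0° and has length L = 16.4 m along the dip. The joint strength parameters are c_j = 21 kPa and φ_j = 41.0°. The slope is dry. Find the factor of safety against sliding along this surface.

Resolving the block weight along and normal to the plane and applying the Mohr–Coulomb strength on the joint:
N' = W cosα = 572·cos45.0° = 404.5 kN/m
Driving force T = W sinα = 572·sin45.0° = 404.5 kN/m
Resisting force R = c_j·L + N'·tanφ_j = 21·16.4 + 404.5·tan41.0° = 344.4 + 351.6 = 696.0 kN/m
FS = R / T = 696.0 / 404.5 = 1.721

FS = 1.72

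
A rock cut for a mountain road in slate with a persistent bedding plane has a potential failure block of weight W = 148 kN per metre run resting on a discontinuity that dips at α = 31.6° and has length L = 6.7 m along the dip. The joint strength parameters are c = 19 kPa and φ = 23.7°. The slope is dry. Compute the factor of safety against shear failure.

FS = 2.36

Resolving the block weight along and normal to the plane and applying the Mohr–Coulomb strength on the joint:
N' = W cosα = 148·cos31.6° = 126.1 kN/m
Driving force T = W sinα = 148·sin31.6° = 77.5 kN/m
Resisting force R = c·L + N'·tanφ = 19·6.7 + 126.1·tan23.7° = 127.3 + 55.3 = 182.6 kN/m
FS = R / T = 182.6 / 77.5 = 2.355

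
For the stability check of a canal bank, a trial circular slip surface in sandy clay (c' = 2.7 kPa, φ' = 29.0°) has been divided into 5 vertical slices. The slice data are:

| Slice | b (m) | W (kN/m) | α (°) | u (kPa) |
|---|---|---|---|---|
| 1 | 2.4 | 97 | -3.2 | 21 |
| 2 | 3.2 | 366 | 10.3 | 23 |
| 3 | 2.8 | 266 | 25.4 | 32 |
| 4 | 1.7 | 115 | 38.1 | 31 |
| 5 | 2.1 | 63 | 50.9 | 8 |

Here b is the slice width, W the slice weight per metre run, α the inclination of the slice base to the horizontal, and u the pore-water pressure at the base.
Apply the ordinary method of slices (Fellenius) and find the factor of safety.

Ordinary method of slices: FS = Σ[c'·Δl_i + (W_i cosα_i − u_i·Δl_i)·tanφ'] / Σ W_i sinα_i, with Δl_i = b_i / cosα_i.
Slice 1: Δl = 2.4/cos(-3.2°) = 2.404 m; N'_1 = 97·cos(-3.2°) − 21·2.404 = 46.4; c'Δl = 6.49; W sinα = -5.4
Slice 2: Δl = 3.2/cos10.3° = 3.252 m; N'_2 = 366·cos10.3° − 23·3.252 = 285.3; c'Δl = 8.78; W sinα = 65.4
Slice 3: Δl = 2.8/cos25.4° = 3.100 m; N'_3 = 266·cos25.4° − 32·3.100 = 141.1; c'Δl = 8.37; W sinα = 114.1
Slice 4: Δl = 1.7/cos38.1° = 2.160 m; N'_4 = 115·cos38.1° − 31·2.160 = 23.5; c'Δl = 5.83; W sinα = 71.0
Slice 5: Δl = 2.1/cos50.9° = 3.330 m; N'_5 = 63·cos50.9° − 8·3.330 = 13.1; c'Δl = 8.99; W sinα = 48.9
Σc'Δl = 38.5 kN/m; ΣN' = 509.4 kN/m; ΣW sinα = 294.0 kN/m
Resisting = 38.5 + 509.4·tan29.0° = 38.5 + 282.4 = 320.8 kN/m
FS = 320.8 / 294.0 = 1.091

FS = 1.09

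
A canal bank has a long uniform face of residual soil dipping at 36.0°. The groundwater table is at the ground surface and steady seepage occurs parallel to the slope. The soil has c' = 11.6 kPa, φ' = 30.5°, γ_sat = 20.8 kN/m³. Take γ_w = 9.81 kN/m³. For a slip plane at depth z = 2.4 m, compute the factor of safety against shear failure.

With seepage parallel to the slope and the water table at the surface, the effective normal stress on the slip plane uses the buoyant unit weight γ' = γ_sat − γ_w while the driving shear stress uses γ_sat:
FS = [c' + γ' z cos²β tanφ'] / [γ_sat z sinβ cosβ]
γ' = 20.8 − 9.81 = 10.99 kN/m³
Numerator = 11.6 + 10.99·2.4·cos²36.0°·tan30.5° = 11.6 + 10.99·2.4·0.6545·0.5890 = 21.769 kPa
Denominator = 20.8·2.4·sin36.0°·cos36.0° = 20.8·2.4·0.5878·0.8090 = 23.738 kPa
FS = 21.769 / 23.738 = 0.917

FS = 0.92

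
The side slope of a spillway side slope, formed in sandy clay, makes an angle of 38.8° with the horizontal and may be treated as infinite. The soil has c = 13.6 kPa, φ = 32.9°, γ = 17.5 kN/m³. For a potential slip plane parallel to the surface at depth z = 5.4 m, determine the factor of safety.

FS = 1.10

For an infinite slope with a slip plane parallel to the surface (no pore pressure): FS = [c + γz cos²β tanφ] / [γz sinβ cosβ].
γz = 17.5·5.4 = 94.50 kN/m²
Numerator = 13.6 + 94.50·cos²38.8°·tan32.9° = 13.6 + 94.50·0.6074·0.6469 = 50.731 kPa
Denominator = 94.50·sin38.8°·cos38.8° = 94.50·0.6266·0.7793 = 46.148 kPa
FS = 50.731 / 46.148 = 1.099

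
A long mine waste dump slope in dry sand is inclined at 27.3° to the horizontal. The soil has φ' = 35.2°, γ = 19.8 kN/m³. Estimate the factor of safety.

For a dry cohesionless infinite slope the factor of safety is FS = tanφ' / tanβ.
FS = tan35.2° / tan27.3° = 0.7054 / 0.5161 = 1.367

FS = 1.37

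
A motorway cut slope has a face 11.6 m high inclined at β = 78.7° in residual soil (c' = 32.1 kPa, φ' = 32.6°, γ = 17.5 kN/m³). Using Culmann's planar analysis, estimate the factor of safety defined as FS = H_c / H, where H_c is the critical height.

H_c = (4c'/γ) · sinβ cosφ' / [1 − cos(β − φ')]
    = (4·32.1/17.5) · sin78.7°·cos32.6° / [1 − cos46.1°]
    = 7.337 · 0.8261 / 0.3066 = 19.77 m
FS = H_c / H = 19.77 / 11.6 = 1.704

FS = 1.70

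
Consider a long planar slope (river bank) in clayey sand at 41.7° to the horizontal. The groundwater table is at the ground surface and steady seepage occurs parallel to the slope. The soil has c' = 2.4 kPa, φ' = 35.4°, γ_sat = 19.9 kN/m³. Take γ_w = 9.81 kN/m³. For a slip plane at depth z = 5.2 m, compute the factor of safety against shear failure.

FS = 0.45

With seepage parallel to the slope and the water table at the surface, the effective normal stress on the slip plane uses the buoyant unit weight γ' = γ_sat − γ_w while the driving shear stress uses γ_sat:
FS = [c' + γ' z cos²β tanφ'] / [γ_sat z sinβ cosβ]
γ' = 19.9 − 9.81 = 10.09 kN/m³
Numerator = 2.4 + 10.09·5.2·cos²41.7°·tan35.4° = 2.4 + 10.09·5.2·0.5575·0.7107 = 23.186 kPa
Denominator = 19.9·5.2·sin41.7°·cos41.7° = 19.9·5.2·0.6652·0.7466 = 51.397 kPa
FS = 23.186 / 51.397 = 0.451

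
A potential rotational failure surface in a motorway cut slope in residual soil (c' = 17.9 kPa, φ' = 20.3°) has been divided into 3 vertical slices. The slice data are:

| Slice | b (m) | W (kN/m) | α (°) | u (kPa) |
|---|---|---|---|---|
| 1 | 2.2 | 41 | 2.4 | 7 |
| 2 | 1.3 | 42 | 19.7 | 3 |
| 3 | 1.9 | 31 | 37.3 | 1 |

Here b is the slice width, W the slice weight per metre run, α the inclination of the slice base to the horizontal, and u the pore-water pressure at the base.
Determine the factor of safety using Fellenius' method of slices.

Ordinary method of slices: FS = Σ[c'·Δl_i + (W_i cosα_i − u_i·Δl_i)·tanφ'] / Σ W_i sinα_i, with Δl_i = b_i / cosα_i.
Slice 1: Δl = 2.2/cos2.4° = 2.202 m; N'_1 = 41·cos2.4° − 7·2.202 = 25.6; c'Δl = 39.41; W sinα = 1.7
Slice 2: Δl = 1.3/cos19.7° = 1.381 m; N'_2 = 42·cos19.7° − 3·1.381 = 35.4; c'Δl = 24.72; W sinα = 14.2
Slice 3: Δl = 1.9/cos37.3° = 2.389 m; N'_3 = 31·cos37.3° − 1·2.389 = 22.3; c'Δl = 42.75; W sinα = 18.8
Σc'Δl = 106.9 kN/m; ΣN' = 83.2 kN/m; ΣW sinα = 34.7 kN/m
Resisting = 106.9 + 83.2·tan20.3° = 106.9 + 30.8 = 137.7 kN/m
FS = 137.7 / 34.7 = 3.972

FS = 3.97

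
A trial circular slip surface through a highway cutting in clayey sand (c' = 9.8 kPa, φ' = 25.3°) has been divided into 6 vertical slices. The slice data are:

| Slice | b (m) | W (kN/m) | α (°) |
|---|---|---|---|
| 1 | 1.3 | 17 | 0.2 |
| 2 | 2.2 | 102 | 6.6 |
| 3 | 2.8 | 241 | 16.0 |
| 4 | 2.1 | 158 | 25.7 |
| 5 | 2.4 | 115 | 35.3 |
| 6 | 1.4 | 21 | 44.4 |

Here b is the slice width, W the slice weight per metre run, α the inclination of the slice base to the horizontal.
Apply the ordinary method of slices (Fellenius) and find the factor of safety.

Ordinary method of slices: FS = Σ[c'·Δl_i + (W_i cosα_i)·tanφ'] / Σ W_i sinα_i, with Δl_i = b_i / cosα_i.
Slice 1: Δl = 1.3/cos0.2° = 1.300 m; N'_1 = 17·cos0.2° = 17.0; c'Δl = 12.74; W sinα = 0.1
Slice 2: Δl = 2.2/cos6.6° = 2.215 m; N'_2 = 102·cos6.6° = 101.3; c'Δl = 21.70; W sinα = 11.7
Slice 3: Δl = 2.8/cos16.0° = 2.913 m; N'_3 = 241·cos16.0° = 231.7; c'Δl = 28.55; W sinα = 66.4
Slice 4: Δl = 2.1/cos25.7° = 2.331 m; N'_4 = 158·cos25.7° = 142.4; c'Δl = 22.84; W sinα = 68.5
Slice 5: Δl = 2.4/cos35.3° = 2.941 m; N'_5 = 115·cos35.3° = 93.9; c'Δl = 28.82; W sinα = 66.5
Slice 6: Δl = 1.4/cos44.4° = 1.959 m; N'_6 = 21·cos44.4° = 15.0; c'Δl = 19.20; W sinα = 14.7
Σc'Δl = 133.9 kN/m; ΣN' = 601.2 kN/m; ΣW sinα = 227.9 kN/m
Resisting = 133.9 + 601.2·tan25.3° = 133.9 + 284.2 = 418.0 kN/m
FS = 418.0 / 227.9 = 1.835

FS = 1.83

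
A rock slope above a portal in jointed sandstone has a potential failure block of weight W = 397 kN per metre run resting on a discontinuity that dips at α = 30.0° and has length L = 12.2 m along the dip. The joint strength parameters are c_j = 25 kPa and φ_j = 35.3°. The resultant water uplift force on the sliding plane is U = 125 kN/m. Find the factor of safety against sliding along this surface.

FS = 2.32

Resolving the block weight along and normal to the plane and applying the Mohr–Coulomb strength on the joint:
N' = W cosα − U = 397·cos30.0° − 125 = 218.8 kN/m
Driving force T = W sinα = 397·sin30.0° = 198.5 kN/m
Resisting force R = c_j·L + N'·tanφ_j = 25·12.2 + 218.8·tan35.3° = 305.0 + 154.9 = 459.9 kN/m
FS = R / T = 459.9 / 198.5 = 2.317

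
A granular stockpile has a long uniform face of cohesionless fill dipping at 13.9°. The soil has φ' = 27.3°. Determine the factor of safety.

FS = 2.09

For a dry cohesionless infinite slope the factor of safety is FS = tanφ' / tanβ.
FS = tan27.3° / tan13.9° = 0.5161 / 0.2475 = 2.086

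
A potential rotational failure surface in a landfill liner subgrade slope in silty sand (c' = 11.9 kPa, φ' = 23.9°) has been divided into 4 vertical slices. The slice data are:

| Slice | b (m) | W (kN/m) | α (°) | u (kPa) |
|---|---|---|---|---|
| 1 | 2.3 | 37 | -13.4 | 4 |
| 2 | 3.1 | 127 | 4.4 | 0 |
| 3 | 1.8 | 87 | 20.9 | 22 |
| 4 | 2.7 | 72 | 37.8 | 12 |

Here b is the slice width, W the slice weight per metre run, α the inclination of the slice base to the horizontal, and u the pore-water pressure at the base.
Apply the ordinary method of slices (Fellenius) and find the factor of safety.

FS = 2.89

Ordinary method of slices: FS = Σ[c'·Δl_i + (W_i cosα_i − u_i·Δl_i)·tanφ'] / Σ W_i sinα_i, with Δl_i = b_i / cosα_i.
Slice 1: Δl = 2.3/cos(-13.4°) = 2.364 m; N'_1 = 37·cos(-13.4°) − 4·2.364 = 26.5; c'Δl = 28.14; W sinα = -8.6
Slice 2: Δl = 3.1/cos4.4° = 3.109 m; N'_2 = 127·cos4.4° − 0·3.109 = 126.6; c'Δl = 37.00; W sinα = 9.7
Slice 3: Δl = 1.8/cos20.9° = 1.927 m; N'_3 = 87·cos20.9° − 22·1.927 = 38.9; c'Δl = 22.93; W sinα = 31.0
Slice 4: Δl = 2.7/cos37.8° = 3.417 m; N'_4 = 72·cos37.8° − 12·3.417 = 15.9; c'Δl = 40.66; W sinα = 44.1
Σc'Δl = 128.7 kN/m; ΣN' = 207.9 kN/m; ΣW sinα = 76.3 kN/m
Resisting = 128.7 + 207.9·tan23.9° = 128.7 + 92.1 = 220.9 kN/m
FS = 220.9 / 76.3 = 2.893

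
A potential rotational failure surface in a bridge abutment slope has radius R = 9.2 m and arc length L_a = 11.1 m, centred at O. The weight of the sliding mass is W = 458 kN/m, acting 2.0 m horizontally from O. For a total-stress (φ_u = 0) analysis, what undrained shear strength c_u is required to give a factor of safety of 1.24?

FS = c_u·L_a·R / (W·d), so c_u = FS·W·d / (L_a·R).
c_u = 1.24·458·2.0 / (11.10·9.2) = 1135.8 / 102.12 = 11.12 kPa

c_u = 11.1 kPa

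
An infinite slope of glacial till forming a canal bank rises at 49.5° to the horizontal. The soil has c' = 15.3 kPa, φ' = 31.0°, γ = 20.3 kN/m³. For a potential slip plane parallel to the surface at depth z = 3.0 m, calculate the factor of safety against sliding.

FS = 1.02

For an infinite slope with a slip plane parallel to the surface (no pore pressure): FS = [c' + γz cos²β tanφ'] / [γz sinβ cosβ].
γz = 20.3·3.0 = 60.90 kN/m²
Numerator = 15.3 + 60.90·cos²49.5°·tan31.0° = 15.3 + 60.90·0.4218·0.6009 = 30.734 kPa
Denominator = 60.90·sin49.5°·cos49.5° = 60.90·0.7604·0.6494 = 30.075 kPa
FS = 30.734 / 30.075 = 1.022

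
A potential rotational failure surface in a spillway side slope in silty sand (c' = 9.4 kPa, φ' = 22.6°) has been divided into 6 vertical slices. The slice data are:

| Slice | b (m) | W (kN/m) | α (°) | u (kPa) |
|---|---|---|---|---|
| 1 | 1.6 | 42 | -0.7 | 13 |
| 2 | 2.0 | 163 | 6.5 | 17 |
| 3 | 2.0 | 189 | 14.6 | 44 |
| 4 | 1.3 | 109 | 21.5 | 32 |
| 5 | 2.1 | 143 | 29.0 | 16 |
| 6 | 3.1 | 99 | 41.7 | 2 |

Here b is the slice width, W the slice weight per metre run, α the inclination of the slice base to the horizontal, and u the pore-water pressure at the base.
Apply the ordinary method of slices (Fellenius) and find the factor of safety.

Ordinary method of slices: FS = Σ[c'·Δl_i + (W_i cosα_i − u_i·Δl_i)·tanφ'] / Σ W_i sinα_i, with Δl_i = b_i / cosα_i.
Slice 1: Δl = 1.6/cos(-0.7°) = 1.600 m; N'_1 = 42·cos(-0.7°) − 13·1.600 = 21.2; c'Δl = 15.04; W sinα = -0.5
Slice 2: Δl = 2.0/cos6.5° = 2.013 m; N'_2 = 163·cos6.5° − 17·2.013 = 127.7; c'Δl = 18.92; W sinα = 18.5
Slice 3: Δl = 2.0/cos14.6° = 2.067 m; N'_3 = 189·cos14.6° − 44·2.067 = 92.0; c'Δl = 19.43; W sinα = 47.6
Slice 4: Δl = 1.3/cos21.5° = 1.397 m; N'_4 = 109·cos21.5° − 32·1.397 = 56.7; c'Δl = 13.13; W sinα = 39.9
Slice 5: Δl = 2.1/cos29.0° = 2.401 m; N'_5 = 143·cos29.0° − 16·2.401 = 86.7; c'Δl = 22.57; W sinα = 69.3
Slice 6: Δl = 3.1/cos41.7° = 4.152 m; N'_6 = 99·cos41.7° − 2·4.152 = 65.6; c'Δl = 39.03; W sinα = 65.9
Σc'Δl = 128.1 kN/m; ΣN' = 449.9 kN/m; ΣW sinα = 240.7 kN/m
Resisting = 128.1 + 449.9·tan22.6° = 128.1 + 187.3 = 315.4 kN/m
FS = 315.4 / 240.7 = 1.310

FS = 1.31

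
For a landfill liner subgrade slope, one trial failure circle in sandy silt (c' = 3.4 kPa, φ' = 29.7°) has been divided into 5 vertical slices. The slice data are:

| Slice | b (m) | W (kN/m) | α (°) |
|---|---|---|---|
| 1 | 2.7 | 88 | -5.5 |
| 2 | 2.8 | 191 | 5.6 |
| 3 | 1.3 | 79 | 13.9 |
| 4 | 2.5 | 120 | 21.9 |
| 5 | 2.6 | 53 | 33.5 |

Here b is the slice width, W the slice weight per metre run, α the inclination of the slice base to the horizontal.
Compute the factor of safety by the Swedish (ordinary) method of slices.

Ordinary method of slices: FS = Σ[c'·Δl_i + (W_i cosα_i)·tanφ'] / Σ W_i sinα_i, with Δl_i = b_i / cosα_i.
Slice 1: Δl = 2.7/cos(-5.5°) = 2.712 m; N'_1 = 88·cos(-5.5°) = 87.6; c'Δl = 9.22; W sinα = -8.4
Slice 2: Δl = 2.8/cos5.6° = 2.813 m; N'_2 = 191·cos5.6° = 190.1; c'Δl = 9.57; W sinα = 18.6
Slice 3: Δl = 1.3/cos13.9° = 1.339 m; N'_3 = 79·cos13.9° = 76.7; c'Δl = 4.55; W sinα = 19.0
Slice 4: Δl = 2.5/cos21.9° = 2.694 m; N'_4 = 120·cos21.9° = 111.3; c'Δl = 9.16; W sinα = 44.8
Slice 5: Δl = 2.6/cos33.5° = 3.118 m; N'_5 = 53·cos33.5° = 44.2; c'Δl = 10.60; W sinα = 29.3
Σc'Δl = 43.1 kN/m; ΣN' = 509.9 kN/m; ΣW sinα = 103.2 kN/m
Resisting = 43.1 + 509.9·tan29.7° = 43.1 + 290.8 = 333.9 kN/m
FS = 333.9 / 103.2 = 3.236

FS = 3.24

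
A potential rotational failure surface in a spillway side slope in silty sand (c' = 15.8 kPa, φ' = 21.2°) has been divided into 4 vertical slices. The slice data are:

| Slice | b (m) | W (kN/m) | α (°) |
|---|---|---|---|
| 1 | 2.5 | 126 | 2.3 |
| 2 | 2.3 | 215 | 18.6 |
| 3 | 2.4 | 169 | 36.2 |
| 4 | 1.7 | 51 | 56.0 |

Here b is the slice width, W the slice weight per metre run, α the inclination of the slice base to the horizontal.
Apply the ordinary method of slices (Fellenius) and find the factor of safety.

Ordinary method of slices: FS = Σ[c'·Δl_i + (W_i cosα_i)·tanφ'] / Σ W_i sinα_i, with Δl_i = b_i / cosα_i.
Slice 1: Δl = 2.5/cos2.3° = 2.502 m; N'_1 = 126·cos2.3° = 125.9; c'Δl = 39.53; W sinα = 5.1
Slice 2: Δl = 2.3/cos18.6° = 2.427 m; N'_2 = 215·cos18.6° = 203.8; c'Δl = 38.34; W sinα = 68.6
Slice 3: Δl = 2.4/cos36.2° = 2.974 m; N'_3 = 169·cos36.2° = 136.4; c'Δl = 46.99; W sinα = 99.8
Slice 4: Δl = 1.7/cos56.0° = 3.040 m; N'_4 = 51·cos56.0° = 28.5; c'Δl = 48.03; W sinα = 42.3
Σc'Δl = 172.9 kN/m; ΣN' = 494.6 kN/m; ΣW sinα = 215.7 kN/m
Resisting = 172.9 + 494.6·tan21.2° = 172.9 + 191.8 = 364.7 kN/m
FS = 364.7 / 215.7 = 1.691

FS = 1.69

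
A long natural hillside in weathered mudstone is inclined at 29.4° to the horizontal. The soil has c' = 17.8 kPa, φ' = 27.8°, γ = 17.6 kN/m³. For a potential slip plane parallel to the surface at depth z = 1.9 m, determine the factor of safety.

FS = 2.18

For an infinite slope with a slip plane parallel to the surface (no pore pressure): FS = [c' + γz cos²β tanφ'] / [γz sinβ cosβ].
γz = 17.6·1.9 = 33.44 kN/m²
Numerator = 17.8 + 33.44·cos²29.4°·tan27.8° = 17.8 + 33.44·0.7590·0.5272 = 31.182 kPa
Denominator = 33.44·sin29.4°·cos29.4° = 33.44·0.4909·0.8712 = 14.302 kPa
FS = 31.182 / 14.302 = 2.180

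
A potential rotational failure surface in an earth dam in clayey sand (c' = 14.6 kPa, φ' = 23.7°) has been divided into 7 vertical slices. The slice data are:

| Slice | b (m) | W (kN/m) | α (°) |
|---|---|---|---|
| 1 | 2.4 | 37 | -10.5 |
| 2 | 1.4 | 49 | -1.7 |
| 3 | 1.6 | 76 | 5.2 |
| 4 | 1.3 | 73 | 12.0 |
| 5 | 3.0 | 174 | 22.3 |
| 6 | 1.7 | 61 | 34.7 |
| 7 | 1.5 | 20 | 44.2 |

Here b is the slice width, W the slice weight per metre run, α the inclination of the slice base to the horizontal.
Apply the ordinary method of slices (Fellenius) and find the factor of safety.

Ordinary method of slices: FS = Σ[c'·Δl_i + (W_i cosα_i)·tanφ'] / Σ W_i sinα_i, with Δl_i = b_i / cosα_i.
Slice 1: Δl = 2.4/cos(-10.5°) = 2.441 m; N'_1 = 37·cos(-10.5°) = 36.4; c'Δl = 35.64; W sinα = -6.7
Slice 2: Δl = 1.4/cos(-1.7°) = 1.401 m; N'_2 = 49·cos(-1.7°) = 49.0; c'Δl = 20.45; W sinα = -1.5
Slice 3: Δl = 1.6/cos5.2° = 1.607 m; N'_3 = 76·cos5.2° = 75.7; c'Δl = 23.46; W sinα = 6.9
Slice 4: Δl = 1.3/cos12.0° = 1.329 m; N'_4 = 73·cos12.0° = 71.4; c'Δl = 19.40; W sinα = 15.2
Slice 5: Δl = 3.0/cos22.3° = 3.243 m; N'_5 = 174·cos22.3° = 161.0; c'Δl = 47.34; W sinα = 66.0
Slice 6: Δl = 1.7/cos34.7° = 2.068 m; N'_6 = 61·cos34.7° = 50.2; c'Δl = 30.19; W sinα = 34.7
Slice 7: Δl = 1.5/cos44.2° = 2.092 m; N'_7 = 20·cos44.2° = 14.3; c'Δl = 30.55; W sinα = 13.9
Σc'Δl = 207.0 kN/m; ΣN' = 457.9 kN/m; ΣW sinα = 128.6 kN/m
Resisting = 207.0 + 457.9·tan23.7° = 207.0 + 201.0 = 408.0 kN/m
FS = 408.0 / 128.6 = 3.174

FS = 3.17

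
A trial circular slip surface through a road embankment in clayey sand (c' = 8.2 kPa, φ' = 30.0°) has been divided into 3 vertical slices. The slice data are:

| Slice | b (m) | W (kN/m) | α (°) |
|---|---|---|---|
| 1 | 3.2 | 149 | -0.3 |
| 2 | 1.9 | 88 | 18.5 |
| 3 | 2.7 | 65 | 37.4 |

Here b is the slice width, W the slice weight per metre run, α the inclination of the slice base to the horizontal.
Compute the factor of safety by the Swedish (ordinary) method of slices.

FS = 3.52

Ordinary method of slices: FS = Σ[c'·Δl_i + (W_i cosα_i)·tanφ'] / Σ W_i sinα_i, with Δl_i = b_i / cosα_i.
Slice 1: Δl = 3.2/cos(-0.3°) = 3.200 m; N'_1 = 149·cos(-0.3°) = 149.0; c'Δl = 26.24; W sinα = -0.8
Slice 2: Δl = 1.9/cos18.5° = 2.004 m; N'_2 = 88·cos18.5° = 83.5; c'Δl = 16.43; W sinα = 27.9
Slice 3: Δl = 2.7/cos37.4° = 3.399 m; N'_3 = 65·cos37.4° = 51.6; c'Δl = 27.87; W sinα = 39.5
Σc'Δl = 70.5 kN/m; ΣN' = 284.1 kN/m; ΣW sinα = 66.6 kN/m
Resisting = 70.5 + 284.1·tan30.0° = 70.5 + 164.0 = 234.6 kN/m
FS = 234.6 / 66.6 = 3.521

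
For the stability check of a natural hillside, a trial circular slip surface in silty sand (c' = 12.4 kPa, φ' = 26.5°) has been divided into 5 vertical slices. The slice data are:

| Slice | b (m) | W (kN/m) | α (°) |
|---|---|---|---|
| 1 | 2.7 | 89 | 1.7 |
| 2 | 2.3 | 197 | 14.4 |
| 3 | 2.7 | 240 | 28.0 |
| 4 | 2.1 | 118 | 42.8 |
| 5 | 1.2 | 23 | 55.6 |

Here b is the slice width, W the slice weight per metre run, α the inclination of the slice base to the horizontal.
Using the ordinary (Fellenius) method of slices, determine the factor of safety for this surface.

Ordinary method of slices: FS = Σ[c'·Δl_i + (W_i cosα_i)·tanφ'] / Σ W_i sinα_i, with Δl_i = b_i / cosα_i.
Slice 1: Δl = 2.7/cos1.7° = 2.701 m; N'_1 = 89·cos1.7° = 89.0; c'Δl = 33.49; W sinα = 2.6
Slice 2: Δl = 2.3/cos14.4° = 2.375 m; N'_2 = 197·cos14.4° = 190.8; c'Δl = 29.45; W sinα = 49.0
Slice 3: Δl = 2.7/cos28.0° = 3.058 m; N'_3 = 240·cos28.0° = 211.9; c'Δl = 37.92; W sinα = 112.7
Slice 4: Δl = 2.1/cos42.8° = 2.862 m; N'_4 = 118·cos42.8° = 86.6; c'Δl = 35.49; W sinα = 80.2
Slice 5: Δl = 1.2/cos55.6° = 2.124 m; N'_5 = 23·cos55.6° = 13.0; c'Δl = 26.34; W sinα = 19.0
Σc'Δl = 162.7 kN/m; ΣN' = 591.3 kN/m; ΣW sinα = 263.5 kN/m
Resisting = 162.7 + 591.3·tan26.5° = 162.7 + 294.8 = 457.5 kN/m
FS = 457.5 / 263.5 = 1.736

FS = 1.74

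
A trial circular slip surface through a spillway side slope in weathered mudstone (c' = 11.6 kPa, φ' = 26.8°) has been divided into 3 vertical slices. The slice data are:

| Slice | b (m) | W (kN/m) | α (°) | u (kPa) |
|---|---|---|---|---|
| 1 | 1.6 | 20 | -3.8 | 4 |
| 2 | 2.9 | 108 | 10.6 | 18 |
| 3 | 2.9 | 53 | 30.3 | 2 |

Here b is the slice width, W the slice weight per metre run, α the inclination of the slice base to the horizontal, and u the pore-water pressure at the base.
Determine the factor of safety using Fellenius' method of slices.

FS = 3.21

Ordinary method of slices: FS = Σ[c'·Δl_i + (W_i cosα_i − u_i·Δl_i)·tanφ'] / Σ W_i sinα_i, with Δl_i = b_i / cosα_i.
Slice 1: Δl = 1.6/cos(-3.8°) = 1.604 m; N'_1 = 20·cos(-3.8°) − 4·1.604 = 13.5; c'Δl = 18.60; W sinα = -1.3
Slice 2: Δl = 2.9/cos10.6° = 2.950 m; N'_2 = 108·cos10.6° − 18·2.950 = 53.1; c'Δl = 34.22; W sinα = 19.9
Slice 3: Δl = 2.9/cos30.3° = 3.359 m; N'_3 = 53·cos30.3° − 2·3.359 = 39.0; c'Δl = 38.96; W sinα = 26.7
Σc'Δl = 91.8 kN/m; ΣN' = 105.6 kN/m; ΣW sinα = 45.3 kN/m
Resisting = 91.8 + 105.6·tan26.8° = 91.8 + 53.4 = 145.1 kN/m
FS = 145.1 / 45.3 = 3.205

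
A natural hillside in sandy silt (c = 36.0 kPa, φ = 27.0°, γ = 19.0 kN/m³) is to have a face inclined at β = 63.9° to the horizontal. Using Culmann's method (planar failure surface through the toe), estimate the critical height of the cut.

Culmann's analysis gives the critical failure plane at α_cr = (β + φ)/2 = (63.9 + 27.0)/2 = 45.5°, and the critical height
H_c = (4c/γ) · sinβ cosφ / [1 − cos(β − φ)]
    = (4·36.0/19.0) · sin63.9°·cos27.0° / [1 − cos(36.9°)]
    = 7.579 · 0.8980·0.8910 / [1 − 0.7997]
    = 7.579 · 0.8001 / 0.2003
    = 30.27 m

H_c = 30.27 m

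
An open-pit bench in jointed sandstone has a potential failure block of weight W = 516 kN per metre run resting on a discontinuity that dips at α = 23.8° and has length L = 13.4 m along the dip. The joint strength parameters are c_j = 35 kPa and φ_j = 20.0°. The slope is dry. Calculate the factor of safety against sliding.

Resolving the block weight along and normal to the plane and applying the Mohr–Coulomb strength on the joint:
N' = W cosα = 516·cos23.8° = 472.1 kN/m
Driving force T = W sinα = 516·sin23.8° = 208.2 kN/m
Resisting force R = c_j·L + N'·tanφ_j = 35·13.4 + 472.1·tan20.0° = 469.0 + 171.8 = 640.8 kN/m
FS = R / T = 640.8 / 208.2 = 3.078

FS = 3.08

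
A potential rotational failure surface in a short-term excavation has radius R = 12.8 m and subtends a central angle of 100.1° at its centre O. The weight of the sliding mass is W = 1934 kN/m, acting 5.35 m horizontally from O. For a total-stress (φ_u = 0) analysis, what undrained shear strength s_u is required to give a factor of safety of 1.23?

FS = s_u·L_a·R / (W·d), so s_u = FS·W·d / (L_a·R).
Arc length L_a = R·θ = 12.8·(100.1°·π/180) = 12.8·1.7471 = 22.36 m
s_u = 1.23·1934·5.35 / (22.36·12.8) = 12726.7 / 286.24 = 44.46 kPa

s_u = 44.5 kPa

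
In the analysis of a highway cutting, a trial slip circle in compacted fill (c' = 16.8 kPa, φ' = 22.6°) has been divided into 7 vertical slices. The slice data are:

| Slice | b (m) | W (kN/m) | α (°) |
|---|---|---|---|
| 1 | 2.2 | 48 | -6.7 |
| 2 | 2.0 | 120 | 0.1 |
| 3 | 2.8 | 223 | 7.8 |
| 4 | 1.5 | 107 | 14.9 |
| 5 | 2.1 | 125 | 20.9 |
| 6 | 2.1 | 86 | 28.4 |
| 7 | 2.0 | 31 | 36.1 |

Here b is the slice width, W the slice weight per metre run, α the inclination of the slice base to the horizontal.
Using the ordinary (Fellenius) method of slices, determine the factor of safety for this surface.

Ordinary method of slices: FS = Σ[c'·Δl_i + (W_i cosα_i)·tanφ'] / Σ W_i sinα_i, with Δl_i = b_i / cosα_i.
Slice 1: Δl = 2.2/cos(-6.7°) = 2.215 m; N'_1 = 48·cos(-6.7°) = 47.7; c'Δl = 37.21; W sinα = -5.6
Slice 2: Δl = 2.0/cos0.1° = 2.000 m; N'_2 = 120·cos0.1° = 120.0; c'Δl = 33.60; W sinα = 0.2
Slice 3: Δl = 2.8/cos7.8° = 2.826 m; N'_3 = 223·cos7.8° = 220.9; c'Δl = 47.48; W sinα = 30.3
Slice 4: Δl = 1.5/cos14.9° = 1.552 m; N'_4 = 107·cos14.9° = 103.4; c'Δl = 26.08; W sinα = 27.5
Slice 5: Δl = 2.1/cos20.9° = 2.248 m; N'_5 = 125·cos20.9° = 116.8; c'Δl = 37.76; W sinα = 44.6
Slice 6: Δl = 2.1/cos28.4° = 2.387 m; N'_6 = 86·cos28.4° = 75.6; c'Δl = 40.11; W sinα = 40.9
Slice 7: Δl = 2.0/cos36.1° = 2.475 m; N'_7 = 31·cos36.1° = 25.0; c'Δl = 41.58; W sinα = 18.3
Σc'Δl = 263.8 kN/m; ΣN' = 709.5 kN/m; ΣW sinα = 156.1 kN/m
Resisting = 263.8 + 709.5·tan22.6° = 263.8 + 295.3 = 559.2 kN/m
FS = 559.2 / 156.1 = 3.581

FS = 3.58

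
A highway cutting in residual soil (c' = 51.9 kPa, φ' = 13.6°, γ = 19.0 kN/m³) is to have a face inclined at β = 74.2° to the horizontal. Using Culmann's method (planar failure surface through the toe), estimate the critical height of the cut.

Culmann's analysis gives the critical failure plane at α_cr = (β + φ')/2 = (74.2 + 13.6)/2 = 43.9°, and the critical height
H_c = (4c'/γ) · sinβ cosφ' / [1 − cos(β − φ')]
    = (4·51.9/19.0) · sin74.2°·cos13.6° / [1 − cos(60.6°)]
    = 10.926 · 0.9622·0.9720 / [1 − 0.4909]
    = 10.926 · 0.9352 / 0.5091
    = 20.07 m

H_c = 20.07 m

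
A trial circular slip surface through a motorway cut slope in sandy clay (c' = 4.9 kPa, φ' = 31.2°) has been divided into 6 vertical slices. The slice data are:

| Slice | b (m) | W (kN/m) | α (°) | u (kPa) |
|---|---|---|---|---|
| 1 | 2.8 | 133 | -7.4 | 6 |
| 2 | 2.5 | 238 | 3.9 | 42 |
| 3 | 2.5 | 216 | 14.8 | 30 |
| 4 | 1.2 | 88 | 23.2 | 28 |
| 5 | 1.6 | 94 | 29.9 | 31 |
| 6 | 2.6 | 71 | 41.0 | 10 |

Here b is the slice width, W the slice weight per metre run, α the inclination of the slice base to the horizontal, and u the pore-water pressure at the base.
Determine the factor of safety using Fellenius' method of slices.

Ordinary method of slices: FS = Σ[c'·Δl_i + (W_i cosα_i − u_i·Δl_i)·tanφ'] / Σ W_i sinα_i, with Δl_i = b_i / cosα_i.
Slice 1: Δl = 2.8/cos(-7.4°) = 2.824 m; N'_1 = 133·cos(-7.4°) − 6·2.824 = 115.0; c'Δl = 13.84; W sinα = -17.1
Slice 2: Δl = 2.5/cos3.9° = 2.506 m; N'_2 = 238·cos3.9° − 42·2.506 = 132.2; c'Δl = 12.28; W sinα = 16.2
Slice 3: Δl = 2.5/cos14.8° = 2.586 m; N'_3 = 216·cos14.8° − 30·2.586 = 131.3; c'Δl = 12.67; W sinα = 55.2
Slice 4: Δl = 1.2/cos23.2° = 1.306 m; N'_4 = 88·cos23.2° − 28·1.306 = 44.3; c'Δl = 6.40; W sinα = 34.7
Slice 5: Δl = 1.6/cos29.9° = 1.846 m; N'_5 = 94·cos29.9° − 31·1.846 = 24.3; c'Δl = 9.04; W sinα = 46.9
Slice 6: Δl = 2.6/cos41.0° = 3.445 m; N'_6 = 71·cos41.0° − 10·3.445 = 19.1; c'Δl = 16.88; W sinα = 46.6
Σc'Δl = 71.1 kN/m; ΣN' = 466.2 kN/m; ΣW sinα = 182.3 kN/m
Resisting = 71.1 + 466.2·tan31.2° = 71.1 + 282.3 = 353.4 kN/m
FS = 353.4 / 182.3 = 1.938

FS = 1.94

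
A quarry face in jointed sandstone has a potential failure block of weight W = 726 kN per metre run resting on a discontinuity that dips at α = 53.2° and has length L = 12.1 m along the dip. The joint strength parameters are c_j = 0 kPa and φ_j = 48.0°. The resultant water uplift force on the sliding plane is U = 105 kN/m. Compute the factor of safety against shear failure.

FS = 0.63

Resolving the block weight along and normal to the plane and applying the Mohr–Coulomb strength on the joint:
N' = W cosα − U = 726·cos53.2° − 105 = 329.9 kN/m
Driving force T = W sinα = 726·sin53.2° = 581.3 kN/m
Resisting force R = c_j·L + N'·tanφ_j = 0·12.1 + 329.9·tan48.0° = 0.0 + 366.4 = 366.4 kN/m
FS = R / T = 366.4 / 581.3 = 0.630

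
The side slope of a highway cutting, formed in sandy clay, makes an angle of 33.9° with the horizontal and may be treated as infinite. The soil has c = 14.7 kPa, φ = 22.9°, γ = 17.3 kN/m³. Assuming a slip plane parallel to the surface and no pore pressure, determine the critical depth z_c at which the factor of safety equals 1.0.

z_c = 4.94 m

Setting FS = 1.00 in FS = [c + γz cos²β tanφ] / [γz sinβ cosβ] and solving for z:
z = c / [γ cosβ (FS·sinβ − cosβ·tanφ)]
  = 14.7 / [17.3·cos33.9°·(1.00·sin33.9° − cos33.9°·tan22.9°)]
  = 14.7 / [17.3·0.8300·(1.00·0.5577 − 0.8300·0.4224)]
  = 14.7 / 2.9743 = 4.942 m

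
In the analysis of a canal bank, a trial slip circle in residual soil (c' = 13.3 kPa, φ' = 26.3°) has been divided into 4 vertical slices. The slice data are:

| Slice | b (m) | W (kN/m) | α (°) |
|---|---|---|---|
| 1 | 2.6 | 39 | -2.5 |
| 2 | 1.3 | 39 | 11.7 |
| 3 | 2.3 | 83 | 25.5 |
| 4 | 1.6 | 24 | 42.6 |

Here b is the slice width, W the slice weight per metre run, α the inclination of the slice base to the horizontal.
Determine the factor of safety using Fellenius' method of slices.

FS = 3.42

Ordinary method of slices: FS = Σ[c'·Δl_i + (W_i cosα_i)·tanφ'] / Σ W_i sinα_i, with Δl_i = b_i / cosα_i.
Slice 1: Δl = 2.6/cos(-2.5°) = 2.602 m; N'_1 = 39·cos(-2.5°) = 39.0; c'Δl = 34.61; W sinα = -1.7
Slice 2: Δl = 1.3/cos11.7° = 1.328 m; N'_2 = 39·cos11.7° = 38.2; c'Δl = 17.66; W sinα = 7.9
Slice 3: Δl = 2.3/cos25.5° = 2.548 m; N'_3 = 83·cos25.5° = 74.9; c'Δl = 33.89; W sinα = 35.7
Slice 4: Δl = 1.6/cos42.6° = 2.174 m; N'_4 = 24·cos42.6° = 17.7; c'Δl = 28.91; W sinα = 16.2
Σc'Δl = 115.1 kN/m; ΣN' = 169.7 kN/m; ΣW sinα = 58.2 kN/m
Resisting = 115.1 + 169.7·tan26.3° = 115.1 + 83.9 = 199.0 kN/m
FS = 199.0 / 58.2 = 3.419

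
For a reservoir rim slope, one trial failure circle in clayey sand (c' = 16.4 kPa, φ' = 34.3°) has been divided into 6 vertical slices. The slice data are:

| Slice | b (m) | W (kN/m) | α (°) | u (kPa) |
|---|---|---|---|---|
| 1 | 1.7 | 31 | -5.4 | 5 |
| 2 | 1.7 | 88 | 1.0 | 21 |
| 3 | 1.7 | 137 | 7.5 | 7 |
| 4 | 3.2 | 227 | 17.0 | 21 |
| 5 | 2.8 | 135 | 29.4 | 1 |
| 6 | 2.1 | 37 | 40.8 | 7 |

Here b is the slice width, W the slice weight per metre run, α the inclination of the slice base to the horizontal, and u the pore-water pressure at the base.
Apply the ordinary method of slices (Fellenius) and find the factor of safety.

Ordinary method of slices: FS = Σ[c'·Δl_i + (W_i cosα_i − u_i·Δl_i)·tanφ'] / Σ W_i sinα_i, with Δl_i = b_i / cosα_i.
Slice 1: Δl = 1.7/cos(-5.4°) = 1.708 m; N'_1 = 31·cos(-5.4°) − 5·1.708 = 22.3; c'Δl = 28.00; W sinα = -2.9
Slice 2: Δl = 1.7/cos1.0° = 1.700 m; N'_2 = 88·cos1.0° − 21·1.700 = 52.3; c'Δl = 27.88; W sinα = 1.5
Slice 3: Δl = 1.7/cos7.5° = 1.715 m; N'_3 = 137·cos7.5° − 7·1.715 = 123.8; c'Δl = 28.12; W sinα = 17.9
Slice 4: Δl = 3.2/cos17.0° = 3.346 m; N'_4 = 227·cos17.0° − 21·3.346 = 146.8; c'Δl = 54.88; W sinα = 66.4
Slice 5: Δl = 2.8/cos29.4° = 3.214 m; N'_5 = 135·cos29.4° − 1·3.214 = 114.4; c'Δl = 52.71; W sinα = 66.3
Slice 6: Δl = 2.1/cos40.8° = 2.774 m; N'_6 = 37·cos40.8° − 7·2.774 = 8.6; c'Δl = 45.50; W sinα = 24.2
Σc'Δl = 237.1 kN/m; ΣN' = 468.2 kN/m; ΣW sinα = 173.3 kN/m
Resisting = 237.1 + 468.2·tan34.3° = 237.1 + 319.4 = 556.5 kN/m
FS = 556.5 / 173.3 = 3.211

FS = 3.21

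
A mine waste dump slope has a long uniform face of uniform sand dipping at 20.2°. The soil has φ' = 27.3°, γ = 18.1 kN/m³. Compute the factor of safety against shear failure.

For a dry cohesionless infinite slope the factor of safety is FS = tanφ' / tanβ.
FS = tan27.3° / tan20.2° = 0.5161 / 0.3679 = 1.403

FS = 1.40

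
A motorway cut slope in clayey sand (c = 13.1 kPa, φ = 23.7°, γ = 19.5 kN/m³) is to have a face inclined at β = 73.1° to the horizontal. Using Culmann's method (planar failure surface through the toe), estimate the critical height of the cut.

H_c = 6.74 m

Culmann's analysis gives the critical failure plane at α_cr = (β + φ)/2 = (73.1 + 23.7)/2 = 48.4°, and the critical height
H_c = (4c/γ) · sinβ cosφ / [1 − cos(β − φ)]
    = (4·13.1/19.5) · sin73.1°·cos23.7° / [1 − cos(49.4°)]
    = 2.687 · 0.9568·0.9157 / [1 − 0.6508]
    = 2.687 · 0.8761 / 0.3492
    = 6.74 m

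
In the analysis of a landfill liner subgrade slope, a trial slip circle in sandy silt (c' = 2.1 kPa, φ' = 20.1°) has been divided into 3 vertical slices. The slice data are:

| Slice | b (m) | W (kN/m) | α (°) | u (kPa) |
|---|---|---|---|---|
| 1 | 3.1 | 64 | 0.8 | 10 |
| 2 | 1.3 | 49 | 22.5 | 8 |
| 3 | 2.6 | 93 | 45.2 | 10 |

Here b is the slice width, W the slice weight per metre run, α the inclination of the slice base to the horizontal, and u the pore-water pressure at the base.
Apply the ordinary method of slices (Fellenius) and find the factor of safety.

FS = 0.61

Ordinary method of slices: FS = Σ[c'·Δl_i + (W_i cosα_i − u_i·Δl_i)·tanφ'] / Σ W_i sinα_i, with Δl_i = b_i / cosα_i.
Slice 1: Δl = 3.1/cos0.8° = 3.100 m; N'_1 = 64·cos0.8° − 10·3.100 = 33.0; c'Δl = 6.51; W sinα = 0.9
Slice 2: Δl = 1.3/cos22.5° = 1.407 m; N'_2 = 49·cos22.5° − 8·1.407 = 34.0; c'Δl = 2.95; W sinα = 18.8
Slice 3: Δl = 2.6/cos45.2° = 3.690 m; N'_3 = 93·cos45.2° − 10·3.690 = 28.6; c'Δl = 7.75; W sinα = 66.0
Σc'Δl = 17.2 kN/m; ΣN' = 95.6 kN/m; ΣW sinα = 85.6 kN/m
Resisting = 17.2 + 95.6·tan20.1° = 17.2 + 35.0 = 52.2 kN/m
FS = 52.2 / 85.6 = 0.610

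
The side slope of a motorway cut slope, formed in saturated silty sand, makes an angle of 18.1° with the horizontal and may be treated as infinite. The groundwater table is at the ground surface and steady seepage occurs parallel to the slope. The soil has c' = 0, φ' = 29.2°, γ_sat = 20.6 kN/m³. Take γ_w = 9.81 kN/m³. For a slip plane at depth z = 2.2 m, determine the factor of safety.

FS = 0.90

With seepage parallel to the slope and the water table at the surface, the effective normal stress on the slip plane uses the buoyant unit weight γ' = γ_sat − γ_w while the driving shear stress uses γ_sat:
FS = [c' + γ' z cos²β tanφ'] / [γ_sat z sinβ cosβ]
(For c' = 0 this reduces to FS = (γ'/γ_sat)·tanφ'/tanβ.)
γ' = 20.6 − 9.81 = 10.79 kN/m³
Numerator = 0.0 + 10.79·2.2·cos²18.1°·tan29.2° = 0.0 + 10.79·2.2·0.9035·0.5589 = 11.986 kPa
Denominator = 20.6·2.2·sin18.1°·cos18.1° = 20.6·2.2·0.3107·0.9505 = 13.383 kPa
FS = 11.986 / 13.383 = 0.896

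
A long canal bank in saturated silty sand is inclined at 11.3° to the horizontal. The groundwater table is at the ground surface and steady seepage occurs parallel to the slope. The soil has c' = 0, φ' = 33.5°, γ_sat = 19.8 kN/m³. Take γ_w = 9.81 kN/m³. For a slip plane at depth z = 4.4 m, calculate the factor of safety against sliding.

FS = 1.67

With seepage parallel to the slope and the water table at the surface, the effective normal stress on the slip plane uses the buoyant unit weight γ' = γ_sat − γ_w while the driving shear stress uses γ_sat:
FS = [c' + γ' z cos²β tanφ'] / [γ_sat z sinβ cosβ]
(For c' = 0 this reduces to FS = (γ'/γ_sat)·tanφ'/tanβ.)
γ' = 19.8 − 9.81 = 9.99 kN/m³
Numerator = 0.0 + 9.99·4.4·cos²11.3°·tan33.5° = 0.0 + 9.99·4.4·0.9616·0.6619 = 27.977 kPa
Denominator = 19.8·4.4·sin11.3°·cos11.3° = 19.8·4.4·0.1959·0.9806 = 16.740 kPa
FS = 27.977 / 16.740 = 1.671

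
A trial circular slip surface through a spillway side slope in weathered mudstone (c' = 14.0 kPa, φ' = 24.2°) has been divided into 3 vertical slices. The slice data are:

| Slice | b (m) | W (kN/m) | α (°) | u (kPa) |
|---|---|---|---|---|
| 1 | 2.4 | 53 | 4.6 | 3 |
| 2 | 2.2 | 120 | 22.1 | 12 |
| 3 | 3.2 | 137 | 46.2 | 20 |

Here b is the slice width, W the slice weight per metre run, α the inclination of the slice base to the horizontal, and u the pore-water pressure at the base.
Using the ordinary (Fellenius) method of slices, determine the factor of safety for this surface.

Ordinary method of slices: FS = Σ[c'·Δl_i + (W_i cosα_i − u_i·Δl_i)·tanφ'] / Σ W_i sinα_i, with Δl_i = b_i / cosα_i.
Slice 1: Δl = 2.4/cos4.6° = 2.408 m; N'_1 = 53·cos4.6° − 3·2.408 = 45.6; c'Δl = 33.71; W sinα = 4.3
Slice 2: Δl = 2.2/cos22.1° = 2.374 m; N'_2 = 120·cos22.1° − 12·2.374 = 82.7; c'Δl = 33.24; W sinα = 45.1
Slice 3: Δl = 3.2/cos46.2° = 4.623 m; N'_3 = 137·cos46.2° − 20·4.623 = 2.4; c'Δl = 64.73; W sinα = 98.9
Σc'Δl = 131.7 kN/m; ΣN' = 130.7 kN/m; ΣW sinα = 148.3 kN/m
Resisting = 131.7 + 130.7·tan24.2° = 131.7 + 58.7 = 190.4 kN/m
FS = 190.4 / 148.3 = 1.284

FS = 1.28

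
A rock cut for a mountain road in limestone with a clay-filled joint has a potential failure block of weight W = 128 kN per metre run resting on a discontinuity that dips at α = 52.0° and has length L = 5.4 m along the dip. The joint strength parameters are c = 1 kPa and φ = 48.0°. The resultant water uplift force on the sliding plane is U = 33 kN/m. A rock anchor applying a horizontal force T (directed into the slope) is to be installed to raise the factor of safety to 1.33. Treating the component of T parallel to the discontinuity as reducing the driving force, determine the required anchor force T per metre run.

Resolving forces along and normal to the sliding plane, with the horizontal anchor force T adding T·sinα to the effective normal force and T·cosα acting up the plane against the driving force:
FS = [cL + (W cosα − U + T sinα) tanφ] / [W sinα − T cosα]
Without the anchor: N' = 45.8 kN/m, driving T_d = 100.9 kN/m, resisting R = 1·5.4 + 45.8·tan48.0° = 56.3 kN/m, FS = 0.56.
Setting FS = 1.33 and solving for T:
1.33·(100.9 − T cos52.0°) = 56.3 + T sin52.0°·tan48.0°
T·(sin52.0°·tan48.0° + 1.33·cos52.0°) = 1.33·100.9 − 56.3
T·(0.7880·1.1106 + 1.33·0.6157) = 134.2 − 56.3 = 77.9
T·1.6940 = 77.9
T = 46.0 kN/m

T = 46 kN/m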